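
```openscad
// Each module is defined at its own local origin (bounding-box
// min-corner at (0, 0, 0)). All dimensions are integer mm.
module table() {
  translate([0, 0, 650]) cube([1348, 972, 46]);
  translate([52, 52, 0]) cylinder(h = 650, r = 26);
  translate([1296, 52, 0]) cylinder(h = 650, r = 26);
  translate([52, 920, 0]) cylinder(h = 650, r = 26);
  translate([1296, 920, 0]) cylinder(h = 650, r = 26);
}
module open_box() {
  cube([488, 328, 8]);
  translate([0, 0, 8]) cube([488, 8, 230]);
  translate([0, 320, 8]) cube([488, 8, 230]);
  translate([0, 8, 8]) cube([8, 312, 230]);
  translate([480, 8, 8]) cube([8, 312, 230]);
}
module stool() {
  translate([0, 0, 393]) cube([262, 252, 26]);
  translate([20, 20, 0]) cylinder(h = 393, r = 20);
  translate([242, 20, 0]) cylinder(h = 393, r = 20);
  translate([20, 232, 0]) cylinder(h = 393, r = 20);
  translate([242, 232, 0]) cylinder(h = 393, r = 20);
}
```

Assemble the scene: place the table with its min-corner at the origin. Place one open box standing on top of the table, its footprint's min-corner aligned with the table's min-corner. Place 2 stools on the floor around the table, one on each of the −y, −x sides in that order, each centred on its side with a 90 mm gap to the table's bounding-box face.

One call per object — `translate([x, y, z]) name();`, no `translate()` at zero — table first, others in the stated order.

table();
translate([0, 0, 696]) open_box();
translate([543, -342, 0]) stool();
translate([-352, 360, 0]) stool();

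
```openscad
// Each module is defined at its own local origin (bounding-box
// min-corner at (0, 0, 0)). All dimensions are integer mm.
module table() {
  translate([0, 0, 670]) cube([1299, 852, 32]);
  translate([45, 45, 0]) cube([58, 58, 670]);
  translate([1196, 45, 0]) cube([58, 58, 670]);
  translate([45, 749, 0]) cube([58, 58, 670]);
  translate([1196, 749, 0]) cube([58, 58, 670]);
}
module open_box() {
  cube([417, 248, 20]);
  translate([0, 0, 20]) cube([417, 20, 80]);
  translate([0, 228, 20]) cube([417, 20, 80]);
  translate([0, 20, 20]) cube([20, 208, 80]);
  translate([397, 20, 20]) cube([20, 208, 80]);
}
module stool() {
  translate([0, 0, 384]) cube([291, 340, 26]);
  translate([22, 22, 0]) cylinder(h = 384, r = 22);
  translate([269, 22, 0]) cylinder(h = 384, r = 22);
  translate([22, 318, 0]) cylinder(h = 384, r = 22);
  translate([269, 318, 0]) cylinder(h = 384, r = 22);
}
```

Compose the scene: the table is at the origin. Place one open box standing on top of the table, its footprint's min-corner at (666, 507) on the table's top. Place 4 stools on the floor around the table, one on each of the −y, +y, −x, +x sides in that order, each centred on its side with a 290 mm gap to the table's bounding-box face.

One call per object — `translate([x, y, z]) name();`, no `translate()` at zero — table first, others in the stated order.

table();
translate([666, 507, 702]) open_box();
translate([504, -630, 0]) stool();
translate([504, 1142, 0]) stool();
translate([-581, 256, 0]) stool();
translate([1589, 256, 0]) stool();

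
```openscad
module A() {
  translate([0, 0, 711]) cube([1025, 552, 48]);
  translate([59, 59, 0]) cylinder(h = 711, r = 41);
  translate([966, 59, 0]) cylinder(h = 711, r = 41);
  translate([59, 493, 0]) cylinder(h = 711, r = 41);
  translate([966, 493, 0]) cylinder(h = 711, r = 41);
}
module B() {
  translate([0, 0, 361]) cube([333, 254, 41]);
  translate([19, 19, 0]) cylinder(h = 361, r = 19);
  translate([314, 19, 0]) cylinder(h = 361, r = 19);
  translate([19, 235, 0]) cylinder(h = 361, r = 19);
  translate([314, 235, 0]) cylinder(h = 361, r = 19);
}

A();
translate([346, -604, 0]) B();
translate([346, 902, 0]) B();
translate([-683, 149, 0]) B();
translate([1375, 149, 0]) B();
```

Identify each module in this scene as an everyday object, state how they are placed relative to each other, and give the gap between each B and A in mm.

Each stool's nearest face is 350 mm from the table's bounding box.

A is a table. B is a stool. Four stools sit around the table at the −y, +y, −x, +x sides. The gap between each stool and the table is 350 mm.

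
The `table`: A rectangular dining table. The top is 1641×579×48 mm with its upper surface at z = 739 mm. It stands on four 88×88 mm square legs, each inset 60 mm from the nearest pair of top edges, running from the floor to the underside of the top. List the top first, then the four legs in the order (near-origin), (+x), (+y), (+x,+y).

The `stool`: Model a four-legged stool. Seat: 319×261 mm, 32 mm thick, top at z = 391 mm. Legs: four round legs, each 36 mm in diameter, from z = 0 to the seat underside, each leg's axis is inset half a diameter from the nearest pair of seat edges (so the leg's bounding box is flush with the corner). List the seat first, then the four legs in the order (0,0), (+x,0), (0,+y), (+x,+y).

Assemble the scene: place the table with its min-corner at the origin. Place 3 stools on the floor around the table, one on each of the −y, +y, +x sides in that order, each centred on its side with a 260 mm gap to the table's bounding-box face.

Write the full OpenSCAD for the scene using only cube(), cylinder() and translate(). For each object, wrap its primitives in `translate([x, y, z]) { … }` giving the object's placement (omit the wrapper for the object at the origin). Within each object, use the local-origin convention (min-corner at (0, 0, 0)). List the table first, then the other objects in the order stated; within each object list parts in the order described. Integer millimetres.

translate([0, 0, 691]) cube([1641, 579, 48]);
translate([60, 60, 0]) cube([88, 88, 691]);
translate([1493, 60, 0]) cube([88, 88, 691]);
translate([60, 431, 0]) cube([88, 88, 691]);
translate([1493, 431, 0]) cube([88, 88, 691]);
translate([661, -521, 0]) {
  translate([0, 0, 359]) cube([319, 261, 32]);
  translate([18, 18, 0]) cylinder(h = 359, r = 18);
  translate([301, 18, 0]) cylinder(h = 359, r = 18);
  translate([18, 243, 0]) cylinder(h = 359, r = 18);
  translate([301, 243, 0]) cylinder(h = 359, r = 18);
}
translate([661, 839, 0]) {
  translate([0, 0, 359]) cube([319, 261, 32]);
  translate([18, 18, 0]) cylinder(h = 359, r = 18);
  translate([301, 18, 0]) cylinder(h = 359, r = 18);
  translate([18, 243, 0]) cylinder(h = 359, r = 18);
  translate([301, 243, 0]) cylinder(h = 359, r = 18);
}
translate([1901, 159, 0]) {
  translate([0, 0, 359]) cube([319, 261, 32]);
  translate([18, 18, 0]) cylinder(h = 359, r = 18);
  translate([301, 18, 0]) cylinder(h = 359, r = 18);
  translate([18, 243, 0]) cylinder(h = 359, r = 18);
  translate([301, 243, 0]) cylinder(h = 359, r = 18);
}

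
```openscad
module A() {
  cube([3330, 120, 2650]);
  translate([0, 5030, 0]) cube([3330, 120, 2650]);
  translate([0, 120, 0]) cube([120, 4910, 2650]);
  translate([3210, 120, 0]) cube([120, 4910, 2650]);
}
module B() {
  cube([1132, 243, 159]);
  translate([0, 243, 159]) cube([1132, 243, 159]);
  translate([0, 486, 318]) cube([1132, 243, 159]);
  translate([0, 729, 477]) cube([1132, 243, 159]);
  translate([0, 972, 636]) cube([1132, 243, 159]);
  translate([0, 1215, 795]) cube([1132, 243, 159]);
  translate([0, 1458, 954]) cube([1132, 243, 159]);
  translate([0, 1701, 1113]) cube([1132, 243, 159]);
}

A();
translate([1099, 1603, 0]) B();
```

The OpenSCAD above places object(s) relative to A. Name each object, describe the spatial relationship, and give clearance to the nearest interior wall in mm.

Clearances: x = 979, y = 1483; minimum 979 mm.

A is a house frame. B is a staircase. The staircase sits inside the house frame, centred. The clearance to the nearest interior wall is 979 mm.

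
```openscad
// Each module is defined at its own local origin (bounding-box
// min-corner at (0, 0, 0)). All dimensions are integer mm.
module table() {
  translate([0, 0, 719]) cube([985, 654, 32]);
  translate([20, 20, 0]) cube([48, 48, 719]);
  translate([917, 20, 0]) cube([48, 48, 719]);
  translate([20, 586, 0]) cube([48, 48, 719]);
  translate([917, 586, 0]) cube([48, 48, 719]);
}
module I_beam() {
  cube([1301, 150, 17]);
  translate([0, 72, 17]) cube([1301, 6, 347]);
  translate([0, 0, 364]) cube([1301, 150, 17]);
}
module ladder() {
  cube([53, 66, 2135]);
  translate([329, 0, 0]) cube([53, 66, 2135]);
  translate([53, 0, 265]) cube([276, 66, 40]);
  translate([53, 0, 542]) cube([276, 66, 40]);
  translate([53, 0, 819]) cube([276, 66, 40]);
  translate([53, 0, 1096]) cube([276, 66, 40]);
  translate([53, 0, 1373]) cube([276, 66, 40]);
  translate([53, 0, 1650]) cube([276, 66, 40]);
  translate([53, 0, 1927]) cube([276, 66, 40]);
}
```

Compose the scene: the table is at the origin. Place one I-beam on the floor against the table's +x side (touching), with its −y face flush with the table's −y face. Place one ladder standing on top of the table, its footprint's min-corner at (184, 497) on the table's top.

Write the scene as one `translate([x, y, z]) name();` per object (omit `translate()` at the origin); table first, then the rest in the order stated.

table();
translate([985, 0, 0]) I_beam();
translate([184, 497, 751]) ladder();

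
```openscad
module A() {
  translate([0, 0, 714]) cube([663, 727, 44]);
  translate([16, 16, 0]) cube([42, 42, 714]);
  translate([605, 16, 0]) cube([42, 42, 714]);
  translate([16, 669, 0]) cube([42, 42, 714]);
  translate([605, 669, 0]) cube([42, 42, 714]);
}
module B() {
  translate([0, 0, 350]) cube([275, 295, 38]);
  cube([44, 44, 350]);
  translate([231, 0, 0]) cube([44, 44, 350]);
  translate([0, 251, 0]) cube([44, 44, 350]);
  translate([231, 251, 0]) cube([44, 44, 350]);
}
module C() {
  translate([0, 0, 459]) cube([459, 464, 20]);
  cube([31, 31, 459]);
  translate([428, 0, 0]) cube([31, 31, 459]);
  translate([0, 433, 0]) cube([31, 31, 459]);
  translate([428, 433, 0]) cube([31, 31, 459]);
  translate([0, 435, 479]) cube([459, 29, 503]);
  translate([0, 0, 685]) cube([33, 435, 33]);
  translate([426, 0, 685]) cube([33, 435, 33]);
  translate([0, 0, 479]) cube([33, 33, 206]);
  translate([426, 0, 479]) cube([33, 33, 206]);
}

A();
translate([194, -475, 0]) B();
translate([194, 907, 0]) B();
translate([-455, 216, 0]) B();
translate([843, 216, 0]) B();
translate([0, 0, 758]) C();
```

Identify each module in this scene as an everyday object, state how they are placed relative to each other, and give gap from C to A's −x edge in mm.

A is a table. B is a stool. C is a chair. Four stools sit around the table at the −y, +y, −x, +x sides. The chair is on top of the table. The gap from the chair to the table's −x edge is 0 mm.

The chair's min-x is at 0; the table's min-x is 0; gap = 0 mm.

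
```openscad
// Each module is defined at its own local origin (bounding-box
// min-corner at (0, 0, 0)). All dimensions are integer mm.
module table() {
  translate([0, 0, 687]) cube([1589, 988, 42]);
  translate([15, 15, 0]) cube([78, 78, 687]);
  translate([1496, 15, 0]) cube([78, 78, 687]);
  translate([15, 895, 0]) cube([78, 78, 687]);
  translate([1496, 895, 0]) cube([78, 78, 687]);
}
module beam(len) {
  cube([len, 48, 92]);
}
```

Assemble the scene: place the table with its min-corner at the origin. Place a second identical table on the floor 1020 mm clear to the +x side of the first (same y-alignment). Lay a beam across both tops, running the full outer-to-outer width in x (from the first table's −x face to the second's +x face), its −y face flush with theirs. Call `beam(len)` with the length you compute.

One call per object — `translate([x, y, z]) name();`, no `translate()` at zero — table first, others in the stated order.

table();
translate([2609, 0, 0]) table();
translate([0, 0, 729]) beam(4198);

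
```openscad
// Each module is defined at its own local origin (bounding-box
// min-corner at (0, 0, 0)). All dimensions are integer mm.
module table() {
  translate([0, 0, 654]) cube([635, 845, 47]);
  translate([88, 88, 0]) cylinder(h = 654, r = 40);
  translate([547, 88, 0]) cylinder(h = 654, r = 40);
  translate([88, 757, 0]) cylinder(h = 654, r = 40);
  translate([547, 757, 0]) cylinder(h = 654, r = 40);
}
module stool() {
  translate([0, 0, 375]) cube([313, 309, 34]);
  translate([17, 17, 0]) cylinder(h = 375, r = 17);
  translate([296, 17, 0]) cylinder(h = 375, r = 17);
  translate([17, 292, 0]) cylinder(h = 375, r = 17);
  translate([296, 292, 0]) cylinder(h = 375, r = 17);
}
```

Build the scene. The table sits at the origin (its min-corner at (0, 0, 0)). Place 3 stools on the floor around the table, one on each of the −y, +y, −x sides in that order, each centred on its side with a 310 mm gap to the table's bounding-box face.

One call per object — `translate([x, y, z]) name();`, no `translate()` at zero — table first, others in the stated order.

table();
translate([161, -619, 0]) stool();
translate([161, 1155, 0]) stool();
translate([-623, 268, 0]) stool();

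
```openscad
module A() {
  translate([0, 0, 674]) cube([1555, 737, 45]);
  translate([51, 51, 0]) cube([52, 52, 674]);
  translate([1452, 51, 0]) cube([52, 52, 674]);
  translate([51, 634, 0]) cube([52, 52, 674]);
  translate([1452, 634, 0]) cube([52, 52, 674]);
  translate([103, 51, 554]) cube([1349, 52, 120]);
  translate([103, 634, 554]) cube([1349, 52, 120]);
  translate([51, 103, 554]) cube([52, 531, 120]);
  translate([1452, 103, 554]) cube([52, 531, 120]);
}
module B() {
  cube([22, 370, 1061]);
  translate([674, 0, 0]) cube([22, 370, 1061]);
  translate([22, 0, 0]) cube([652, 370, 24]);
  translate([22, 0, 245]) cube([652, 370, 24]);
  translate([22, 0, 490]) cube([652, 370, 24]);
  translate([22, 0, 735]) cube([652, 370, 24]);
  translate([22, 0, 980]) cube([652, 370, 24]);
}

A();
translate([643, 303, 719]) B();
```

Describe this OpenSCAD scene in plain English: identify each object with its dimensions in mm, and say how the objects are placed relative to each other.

A is a rectangular dining table. The top is 1555×737×45 mm with its upper surface at z = 719 mm. It stands on four 52×52 mm square legs, each inset 51 mm from the nearest pair of top edges, running from the floor to the underside of the top. Four apron rails, 52 mm thick and 120 mm tall, run between adjacent legs with their top edges flush with the underside of the top and their outer faces flush with the legs' outer faces.

B is an open bookshelf. Two side panels, each 22 mm thick, 370 mm deep and 1061 mm tall, stand 696 mm apart (outside-to-outside). Between them sit 5 shelves, each 24 mm thick and 370 mm deep, spanning the full gap between the sides. The bottom shelf rests on the floor (its underside at z = 0) and the clear gap between one shelf's top and the next shelf's underside is 221 mm.

The bookshelf is on top of the table.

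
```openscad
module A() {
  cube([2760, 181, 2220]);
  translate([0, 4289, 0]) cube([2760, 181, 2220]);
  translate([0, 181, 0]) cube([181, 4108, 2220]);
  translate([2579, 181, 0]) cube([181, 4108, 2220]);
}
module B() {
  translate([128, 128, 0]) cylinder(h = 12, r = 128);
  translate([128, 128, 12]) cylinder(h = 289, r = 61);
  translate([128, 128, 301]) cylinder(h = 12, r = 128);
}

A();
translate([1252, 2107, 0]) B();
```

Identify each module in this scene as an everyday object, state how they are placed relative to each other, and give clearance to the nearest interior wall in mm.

A is a house frame. B is a spool. The spool sits inside the house frame, centred. The clearance to the nearest interior wall is 1071 mm.

Clearances: x = 1071, y = 1926; minimum 1071 mm.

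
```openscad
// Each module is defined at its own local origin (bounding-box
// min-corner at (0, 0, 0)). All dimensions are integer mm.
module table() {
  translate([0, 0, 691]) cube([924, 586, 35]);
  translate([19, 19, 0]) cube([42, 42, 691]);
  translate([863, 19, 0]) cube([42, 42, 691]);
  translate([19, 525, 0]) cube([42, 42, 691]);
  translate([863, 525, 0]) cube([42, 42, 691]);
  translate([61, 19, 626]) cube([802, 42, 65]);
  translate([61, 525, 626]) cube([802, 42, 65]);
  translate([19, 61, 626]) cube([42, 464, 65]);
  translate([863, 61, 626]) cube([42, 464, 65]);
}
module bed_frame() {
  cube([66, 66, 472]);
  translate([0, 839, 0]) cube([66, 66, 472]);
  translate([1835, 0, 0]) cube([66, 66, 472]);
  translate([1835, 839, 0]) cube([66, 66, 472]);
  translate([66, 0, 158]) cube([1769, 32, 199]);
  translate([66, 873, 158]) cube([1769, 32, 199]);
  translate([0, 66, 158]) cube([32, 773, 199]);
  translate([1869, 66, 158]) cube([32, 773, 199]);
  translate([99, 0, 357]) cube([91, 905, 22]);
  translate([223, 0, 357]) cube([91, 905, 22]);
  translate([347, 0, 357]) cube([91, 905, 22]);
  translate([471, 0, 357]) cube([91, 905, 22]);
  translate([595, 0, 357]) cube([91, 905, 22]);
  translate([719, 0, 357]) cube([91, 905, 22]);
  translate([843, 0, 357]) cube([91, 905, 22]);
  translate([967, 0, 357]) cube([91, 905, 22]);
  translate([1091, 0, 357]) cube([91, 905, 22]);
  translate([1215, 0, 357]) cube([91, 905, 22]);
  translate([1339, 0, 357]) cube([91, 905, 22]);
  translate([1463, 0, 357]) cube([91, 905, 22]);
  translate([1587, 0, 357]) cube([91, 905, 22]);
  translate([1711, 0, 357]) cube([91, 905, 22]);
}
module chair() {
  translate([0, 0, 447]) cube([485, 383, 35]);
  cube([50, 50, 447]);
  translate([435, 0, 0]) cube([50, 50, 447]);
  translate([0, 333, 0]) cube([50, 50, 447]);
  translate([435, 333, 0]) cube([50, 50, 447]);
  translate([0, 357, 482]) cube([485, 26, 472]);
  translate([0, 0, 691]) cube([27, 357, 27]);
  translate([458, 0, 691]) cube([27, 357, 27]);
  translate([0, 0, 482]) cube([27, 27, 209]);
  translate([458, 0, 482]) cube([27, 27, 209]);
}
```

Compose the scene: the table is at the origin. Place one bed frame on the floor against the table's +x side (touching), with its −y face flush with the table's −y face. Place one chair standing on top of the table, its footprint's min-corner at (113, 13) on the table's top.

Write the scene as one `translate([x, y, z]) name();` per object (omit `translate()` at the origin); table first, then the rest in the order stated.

table();
translate([924, 0, 0]) bed_frame();
translate([113, 13, 726]) chair();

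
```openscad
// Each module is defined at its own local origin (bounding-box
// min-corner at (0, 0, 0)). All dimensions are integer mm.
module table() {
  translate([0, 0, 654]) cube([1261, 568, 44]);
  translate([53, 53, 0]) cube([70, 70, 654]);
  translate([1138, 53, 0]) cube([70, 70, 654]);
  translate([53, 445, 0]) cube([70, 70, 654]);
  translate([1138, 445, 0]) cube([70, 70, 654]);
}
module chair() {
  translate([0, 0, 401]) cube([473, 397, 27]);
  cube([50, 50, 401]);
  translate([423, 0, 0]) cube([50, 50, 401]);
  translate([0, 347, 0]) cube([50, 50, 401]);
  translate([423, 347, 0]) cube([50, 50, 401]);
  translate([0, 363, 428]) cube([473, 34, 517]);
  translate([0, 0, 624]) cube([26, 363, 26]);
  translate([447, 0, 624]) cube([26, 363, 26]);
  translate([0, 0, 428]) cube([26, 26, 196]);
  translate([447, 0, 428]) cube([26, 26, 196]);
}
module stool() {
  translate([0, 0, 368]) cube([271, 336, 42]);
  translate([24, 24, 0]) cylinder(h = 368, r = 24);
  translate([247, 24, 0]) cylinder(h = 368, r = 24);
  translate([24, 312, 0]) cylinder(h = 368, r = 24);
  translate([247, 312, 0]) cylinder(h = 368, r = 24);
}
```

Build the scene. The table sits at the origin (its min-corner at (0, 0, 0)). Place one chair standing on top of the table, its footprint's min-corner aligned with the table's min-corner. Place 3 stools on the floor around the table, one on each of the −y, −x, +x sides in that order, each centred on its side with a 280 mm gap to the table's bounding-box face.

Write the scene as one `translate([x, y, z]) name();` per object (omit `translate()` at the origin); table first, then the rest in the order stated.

table();
translate([0, 0, 698]) chair();
translate([495, -616, 0]) stool();
translate([-551, 116, 0]) stool();
translate([1541, 116, 0]) stool();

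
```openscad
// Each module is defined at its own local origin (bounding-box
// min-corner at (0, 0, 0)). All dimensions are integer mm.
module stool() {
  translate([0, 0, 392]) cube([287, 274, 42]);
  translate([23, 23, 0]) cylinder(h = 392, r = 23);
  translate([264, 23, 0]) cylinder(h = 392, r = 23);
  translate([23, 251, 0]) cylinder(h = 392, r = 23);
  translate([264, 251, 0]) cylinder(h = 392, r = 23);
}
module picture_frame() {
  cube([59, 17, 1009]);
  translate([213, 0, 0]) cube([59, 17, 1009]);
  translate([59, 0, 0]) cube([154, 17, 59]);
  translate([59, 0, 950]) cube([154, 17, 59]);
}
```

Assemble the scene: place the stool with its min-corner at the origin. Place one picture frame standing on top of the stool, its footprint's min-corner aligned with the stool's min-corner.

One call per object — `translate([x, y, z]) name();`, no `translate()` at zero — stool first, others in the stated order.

stool();
translate([0, 0, 434]) picture_frame();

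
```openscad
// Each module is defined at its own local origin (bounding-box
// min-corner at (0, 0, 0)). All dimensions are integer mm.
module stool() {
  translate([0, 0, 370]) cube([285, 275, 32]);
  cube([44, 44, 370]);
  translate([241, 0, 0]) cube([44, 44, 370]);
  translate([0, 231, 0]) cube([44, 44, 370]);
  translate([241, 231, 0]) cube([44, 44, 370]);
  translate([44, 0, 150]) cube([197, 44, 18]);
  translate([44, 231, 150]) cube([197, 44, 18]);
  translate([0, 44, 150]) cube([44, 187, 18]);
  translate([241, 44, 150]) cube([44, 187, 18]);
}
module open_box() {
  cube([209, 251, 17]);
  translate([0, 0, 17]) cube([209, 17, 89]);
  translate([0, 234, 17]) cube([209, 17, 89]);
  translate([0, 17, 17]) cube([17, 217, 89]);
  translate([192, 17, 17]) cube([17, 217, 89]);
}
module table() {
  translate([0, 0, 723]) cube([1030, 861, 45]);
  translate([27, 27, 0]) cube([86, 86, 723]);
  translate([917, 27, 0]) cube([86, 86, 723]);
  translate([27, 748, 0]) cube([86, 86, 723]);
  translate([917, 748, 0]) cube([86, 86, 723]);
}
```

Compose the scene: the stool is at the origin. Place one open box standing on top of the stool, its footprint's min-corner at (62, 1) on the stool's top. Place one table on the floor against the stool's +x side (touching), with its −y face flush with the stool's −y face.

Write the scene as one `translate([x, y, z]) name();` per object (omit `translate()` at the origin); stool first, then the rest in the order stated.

stool();
translate([62, 1, 402]) open_box();
translate([285, 0, 0]) table();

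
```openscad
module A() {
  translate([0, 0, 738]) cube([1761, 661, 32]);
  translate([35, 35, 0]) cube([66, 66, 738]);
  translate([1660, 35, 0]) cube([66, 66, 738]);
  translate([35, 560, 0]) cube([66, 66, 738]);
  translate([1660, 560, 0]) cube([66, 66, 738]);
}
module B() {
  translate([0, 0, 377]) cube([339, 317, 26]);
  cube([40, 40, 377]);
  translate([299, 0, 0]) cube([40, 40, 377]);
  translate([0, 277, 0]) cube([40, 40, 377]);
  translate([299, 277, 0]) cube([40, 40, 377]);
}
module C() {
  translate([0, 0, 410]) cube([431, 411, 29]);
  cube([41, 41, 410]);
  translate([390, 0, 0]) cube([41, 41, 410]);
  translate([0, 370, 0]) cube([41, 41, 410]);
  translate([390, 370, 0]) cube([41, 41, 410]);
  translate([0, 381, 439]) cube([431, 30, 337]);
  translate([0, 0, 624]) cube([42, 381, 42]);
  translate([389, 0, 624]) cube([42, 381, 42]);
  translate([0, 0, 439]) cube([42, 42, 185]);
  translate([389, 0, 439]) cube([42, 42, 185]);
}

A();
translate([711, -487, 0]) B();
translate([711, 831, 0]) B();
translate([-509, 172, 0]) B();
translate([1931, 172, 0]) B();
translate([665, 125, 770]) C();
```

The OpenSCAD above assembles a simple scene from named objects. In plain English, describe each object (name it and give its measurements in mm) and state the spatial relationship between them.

A is a table: top 1761 mm (x) × 661 mm (y), 32 mm thick, upper face at z = 770 mm, on four 66×66 mm square legs, each inset 35 mm from the nearest pair of top edges, running from z = 0 to the bottom of the top.

B is a simple wooden stool: a rectangular seat 339 mm (x) by 317 mm (y), 26 mm thick, top face at z = 403 mm, on four square legs, each 40×40 mm in cross-section. The legs rest on z = 0, each flush with a corner of the seat.

C is a chair. The seat is a 431×411×29 mm slab with its top at z = 439 mm, on four 41×41 mm corner legs (flush with the seat edges, standing on z = 0). A flat backrest 30 mm thick, 337 mm tall, spans the full seat width and rises from the seat top along its +y edge, rear face flush with the rear of the seat. Two armrests of 42×42 mm section run along each side from the seat's front edge to the front of the backrest, top faces 227 mm above the seat top and outer faces flush with the seat's x-edges; a 42×42 mm post under the front of each armrest stands on the seat at the front corner.

Four stools sit around the table at the −y, +y, −x, +x sides. The chair is on top of the table, centred.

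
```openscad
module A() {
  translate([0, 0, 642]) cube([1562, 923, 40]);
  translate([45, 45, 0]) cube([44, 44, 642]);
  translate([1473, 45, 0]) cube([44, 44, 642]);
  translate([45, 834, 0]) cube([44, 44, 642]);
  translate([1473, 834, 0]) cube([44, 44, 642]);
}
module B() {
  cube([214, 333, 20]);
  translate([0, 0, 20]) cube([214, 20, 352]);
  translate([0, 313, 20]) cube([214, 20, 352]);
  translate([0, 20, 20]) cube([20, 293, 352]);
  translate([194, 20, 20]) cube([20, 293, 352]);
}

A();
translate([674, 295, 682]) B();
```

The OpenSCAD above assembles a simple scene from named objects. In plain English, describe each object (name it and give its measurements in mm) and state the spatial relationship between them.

A is a table: top 1562 mm (x) × 923 mm (y), 40 mm thick, upper face at z = 682 mm, on four 44×44 mm square legs, each inset 45 mm from the nearest pair of top edges, running from z = 0 to the bottom of the top.

B is an open storage box with external size 214×333×372 mm and wall thickness 20 mm (the base is also 20 mm thick). The base covers the whole footprint; the four walls stand on the base, with the y-facing walls full-width and the x-facing walls fitting between their inner faces.

The open box is on top of the table, centred.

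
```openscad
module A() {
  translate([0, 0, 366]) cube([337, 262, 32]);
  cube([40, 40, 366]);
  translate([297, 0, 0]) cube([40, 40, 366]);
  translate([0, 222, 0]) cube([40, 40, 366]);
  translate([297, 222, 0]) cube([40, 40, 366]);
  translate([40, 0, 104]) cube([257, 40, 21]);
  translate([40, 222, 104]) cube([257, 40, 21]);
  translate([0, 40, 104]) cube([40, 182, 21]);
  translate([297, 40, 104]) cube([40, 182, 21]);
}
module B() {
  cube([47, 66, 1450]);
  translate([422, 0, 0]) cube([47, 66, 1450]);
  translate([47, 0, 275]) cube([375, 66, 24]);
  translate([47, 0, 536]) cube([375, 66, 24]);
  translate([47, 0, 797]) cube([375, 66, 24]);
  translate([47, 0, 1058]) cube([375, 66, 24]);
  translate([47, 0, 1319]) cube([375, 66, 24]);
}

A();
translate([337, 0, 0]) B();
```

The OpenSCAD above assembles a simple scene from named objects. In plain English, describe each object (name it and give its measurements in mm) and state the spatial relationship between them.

A is a four-legged stool. The seat is 337×262 mm, 32 mm thick, top at z = 398 mm. It stands on four square legs, each 40×40 mm in cross-section, from z = 0 to the seat underside, each flush with a corner of the seat. Four stretchers, 40 mm wide and 21 mm tall, connect adjacent legs with their undersides at z = 104 mm, each running between the inner faces of the legs it joins and aligned with the legs' outer faces on the other axis.

B is a straight ladder. Two 47×66 mm vertical rails, 1450 mm tall, stand 469 mm apart (outside-to-outside) with their front faces coplanar on the −y side. 5 rungs, each 66 mm deep and 24 mm tall, span between the inner faces of the rails, front faces flush with the rails. The lowest rung's underside is at z = 275 mm and rungs are spaced 261 mm apart (underside to underside).

The ladder is against the stool's +x side, with their −y faces flush.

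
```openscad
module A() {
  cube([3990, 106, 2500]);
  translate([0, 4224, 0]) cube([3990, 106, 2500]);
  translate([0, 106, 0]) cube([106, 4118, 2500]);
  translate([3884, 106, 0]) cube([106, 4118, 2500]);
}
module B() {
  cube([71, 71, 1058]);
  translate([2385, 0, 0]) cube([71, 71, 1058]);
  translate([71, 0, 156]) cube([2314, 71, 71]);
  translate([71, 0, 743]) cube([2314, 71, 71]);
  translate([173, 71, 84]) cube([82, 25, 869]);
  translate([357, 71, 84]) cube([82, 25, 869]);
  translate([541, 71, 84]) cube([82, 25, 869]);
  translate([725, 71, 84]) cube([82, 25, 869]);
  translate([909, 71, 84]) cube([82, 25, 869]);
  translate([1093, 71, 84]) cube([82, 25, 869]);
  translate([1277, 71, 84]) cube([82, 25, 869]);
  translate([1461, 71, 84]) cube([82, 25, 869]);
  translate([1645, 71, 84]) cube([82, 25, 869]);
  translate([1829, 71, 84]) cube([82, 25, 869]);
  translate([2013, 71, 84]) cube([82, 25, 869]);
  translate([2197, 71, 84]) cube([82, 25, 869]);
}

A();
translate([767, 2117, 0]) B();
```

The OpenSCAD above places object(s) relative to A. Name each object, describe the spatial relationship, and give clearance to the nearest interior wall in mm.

A is a house frame. B is a fence section. The fence section sits inside the house frame, centred. The clearance to the nearest interior wall is 661 mm.

Clearances: x = 661, y = 2011; minimum 661 mm.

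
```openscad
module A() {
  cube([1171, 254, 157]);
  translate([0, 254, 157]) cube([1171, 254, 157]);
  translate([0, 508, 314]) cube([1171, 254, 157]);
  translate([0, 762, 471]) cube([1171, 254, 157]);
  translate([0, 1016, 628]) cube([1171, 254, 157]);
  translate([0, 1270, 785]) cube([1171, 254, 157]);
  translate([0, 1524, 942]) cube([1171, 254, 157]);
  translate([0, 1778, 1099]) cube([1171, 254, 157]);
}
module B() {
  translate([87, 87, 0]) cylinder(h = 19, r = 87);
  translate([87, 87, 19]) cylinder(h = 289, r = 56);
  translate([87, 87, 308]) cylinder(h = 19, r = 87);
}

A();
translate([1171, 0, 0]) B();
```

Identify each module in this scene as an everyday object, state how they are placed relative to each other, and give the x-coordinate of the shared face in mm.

A is a staircase. B is a spool. The spool is against the staircase's +x side, with their −y faces flush. The x-coordinate of the shared face is 1171 mm.

The staircase's +x face and the spool's −x face are both at x = 1171 mm.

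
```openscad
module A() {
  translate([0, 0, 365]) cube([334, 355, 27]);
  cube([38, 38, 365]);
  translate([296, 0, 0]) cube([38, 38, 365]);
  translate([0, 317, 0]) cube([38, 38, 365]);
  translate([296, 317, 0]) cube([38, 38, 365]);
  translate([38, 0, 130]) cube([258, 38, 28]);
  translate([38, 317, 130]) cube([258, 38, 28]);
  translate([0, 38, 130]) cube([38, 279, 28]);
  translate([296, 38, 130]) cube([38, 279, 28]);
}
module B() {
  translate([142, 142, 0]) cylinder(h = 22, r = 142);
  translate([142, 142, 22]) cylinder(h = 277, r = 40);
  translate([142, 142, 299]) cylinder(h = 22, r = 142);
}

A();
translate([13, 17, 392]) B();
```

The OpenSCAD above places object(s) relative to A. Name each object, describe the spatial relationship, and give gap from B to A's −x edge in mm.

The spool's min-x is at 13; the stool's min-x is 0; gap = 13 mm.

A is a stool. B is a spool. The spool is on top of the stool. The gap from the spool to the stool's −x edge is 13 mm.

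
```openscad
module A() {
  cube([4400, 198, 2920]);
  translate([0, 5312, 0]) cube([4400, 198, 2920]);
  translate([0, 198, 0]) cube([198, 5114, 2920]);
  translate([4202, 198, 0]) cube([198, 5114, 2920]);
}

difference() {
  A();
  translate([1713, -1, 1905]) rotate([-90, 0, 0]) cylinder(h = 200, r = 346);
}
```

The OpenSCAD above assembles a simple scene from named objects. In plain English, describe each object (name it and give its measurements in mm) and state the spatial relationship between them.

A is a box-shaped house frame (walls only): outside footprint 4400×5510 mm, wall height 2920 mm, wall thickness 198 mm. The two y-facing walls run the full x-width; the two x-facing walls fit between the inner faces of the y-facing walls.

The house frame has a circular hole of radius 346 mm through its front wall, centred at (x = 1713, z = 1905).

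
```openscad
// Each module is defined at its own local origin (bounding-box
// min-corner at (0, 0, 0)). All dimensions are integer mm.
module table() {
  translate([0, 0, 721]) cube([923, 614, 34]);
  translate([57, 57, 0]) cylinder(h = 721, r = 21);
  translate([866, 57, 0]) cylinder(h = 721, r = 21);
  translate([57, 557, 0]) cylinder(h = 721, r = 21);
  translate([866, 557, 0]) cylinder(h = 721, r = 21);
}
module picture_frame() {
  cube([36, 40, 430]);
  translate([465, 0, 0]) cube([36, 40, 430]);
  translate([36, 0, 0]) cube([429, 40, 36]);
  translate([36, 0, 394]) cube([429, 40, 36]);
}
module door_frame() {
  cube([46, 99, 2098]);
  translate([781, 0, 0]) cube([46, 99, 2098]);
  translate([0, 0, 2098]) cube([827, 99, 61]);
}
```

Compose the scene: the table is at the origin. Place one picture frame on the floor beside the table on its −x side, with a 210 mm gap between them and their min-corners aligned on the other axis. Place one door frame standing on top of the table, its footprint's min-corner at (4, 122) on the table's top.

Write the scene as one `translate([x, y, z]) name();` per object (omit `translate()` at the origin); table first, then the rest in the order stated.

table();
translate([-711, 0, 0]) picture_frame();
translate([4, 122, 755]) door_frame();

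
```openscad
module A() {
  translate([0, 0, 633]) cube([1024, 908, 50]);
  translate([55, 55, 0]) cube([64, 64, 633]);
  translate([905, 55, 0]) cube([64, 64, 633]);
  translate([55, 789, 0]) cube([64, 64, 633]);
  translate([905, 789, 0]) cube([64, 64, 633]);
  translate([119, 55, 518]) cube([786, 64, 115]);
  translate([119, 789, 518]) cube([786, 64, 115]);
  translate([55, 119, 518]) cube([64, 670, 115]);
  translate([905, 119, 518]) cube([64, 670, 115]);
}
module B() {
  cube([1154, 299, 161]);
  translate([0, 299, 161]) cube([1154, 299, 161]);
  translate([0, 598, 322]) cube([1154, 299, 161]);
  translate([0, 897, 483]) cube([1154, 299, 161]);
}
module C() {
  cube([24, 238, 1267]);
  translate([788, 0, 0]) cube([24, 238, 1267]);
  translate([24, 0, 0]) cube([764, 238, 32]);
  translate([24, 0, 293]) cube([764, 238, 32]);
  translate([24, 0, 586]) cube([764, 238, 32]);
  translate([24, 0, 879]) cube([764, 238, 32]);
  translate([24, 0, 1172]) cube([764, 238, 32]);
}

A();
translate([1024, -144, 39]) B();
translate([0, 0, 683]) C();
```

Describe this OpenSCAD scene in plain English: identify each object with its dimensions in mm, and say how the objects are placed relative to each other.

A is a table: top 1024 mm (x) × 908 mm (y), 50 mm thick, upper face at z = 683 mm, on four 64×64 mm square legs, each inset 55 mm from the nearest pair of top edges, running from z = 0 to the bottom of the top. Four apron rails, 64 mm thick and 115 mm tall, run between adjacent legs with their top edges flush with the underside of the top and their outer faces flush with the legs' outer faces.

B is a straight staircase of 4 solid steps. Each step is 1154 mm wide (x), 299 mm deep (y, the going) and 161 mm tall (the rise). The first step rests on the floor; each subsequent step sits one going further in +y and one rise higher in +z, directly behind and above the previous step with no overlap.

C is a bookshelf 812 mm wide overall, 238 mm deep and 1267 mm tall. The two sides are 24 mm thick vertical panels. 5 horizontal shelves of 32 mm thickness span between the inner faces of the sides; the lowest shelf sits on the floor and shelves are stacked with a clear vertical gap of 261 mm between each pair.

The staircase is beside the table with their tops flush at z = 683. The bookshelf is on top of the table.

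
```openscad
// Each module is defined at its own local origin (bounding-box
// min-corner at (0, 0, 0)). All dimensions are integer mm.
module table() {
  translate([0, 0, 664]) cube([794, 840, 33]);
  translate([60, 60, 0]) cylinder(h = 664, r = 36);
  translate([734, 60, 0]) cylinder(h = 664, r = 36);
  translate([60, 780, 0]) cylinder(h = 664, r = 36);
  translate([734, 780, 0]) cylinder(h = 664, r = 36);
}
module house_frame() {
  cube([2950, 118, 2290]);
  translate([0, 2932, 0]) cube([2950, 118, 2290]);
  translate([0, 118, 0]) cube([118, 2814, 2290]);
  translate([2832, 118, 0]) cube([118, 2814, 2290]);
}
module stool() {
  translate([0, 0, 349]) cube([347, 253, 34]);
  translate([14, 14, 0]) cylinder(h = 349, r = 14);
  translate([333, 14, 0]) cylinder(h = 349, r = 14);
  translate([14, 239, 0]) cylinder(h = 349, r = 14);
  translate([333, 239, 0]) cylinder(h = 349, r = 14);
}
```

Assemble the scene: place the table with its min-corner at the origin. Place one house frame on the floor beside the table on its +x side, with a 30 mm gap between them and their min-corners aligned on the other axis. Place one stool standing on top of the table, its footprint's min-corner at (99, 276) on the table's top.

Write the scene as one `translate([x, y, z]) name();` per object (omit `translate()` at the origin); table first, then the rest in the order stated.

table();
translate([824, 0, 0]) house_frame();
translate([99, 276, 697]) stool();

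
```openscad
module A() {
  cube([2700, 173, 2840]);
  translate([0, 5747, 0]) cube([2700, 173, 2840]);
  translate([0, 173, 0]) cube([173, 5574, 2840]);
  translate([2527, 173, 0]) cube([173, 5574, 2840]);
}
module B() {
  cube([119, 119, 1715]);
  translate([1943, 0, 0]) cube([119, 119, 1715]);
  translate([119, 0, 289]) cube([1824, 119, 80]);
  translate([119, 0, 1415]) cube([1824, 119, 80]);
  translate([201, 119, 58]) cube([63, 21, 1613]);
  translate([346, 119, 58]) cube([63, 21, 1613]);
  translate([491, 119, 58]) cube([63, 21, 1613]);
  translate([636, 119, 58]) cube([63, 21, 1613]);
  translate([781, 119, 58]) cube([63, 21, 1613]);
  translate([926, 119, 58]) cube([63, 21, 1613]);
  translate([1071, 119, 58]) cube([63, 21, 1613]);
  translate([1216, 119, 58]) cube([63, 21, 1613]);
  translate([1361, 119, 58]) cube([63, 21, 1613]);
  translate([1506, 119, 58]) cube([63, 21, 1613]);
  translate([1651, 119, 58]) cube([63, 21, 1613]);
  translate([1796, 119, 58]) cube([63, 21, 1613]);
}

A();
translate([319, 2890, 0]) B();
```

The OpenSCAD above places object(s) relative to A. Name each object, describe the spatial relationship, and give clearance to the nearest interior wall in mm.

Clearances: x = 146, y = 2717; minimum 146 mm.

A is a house frame. B is a fence section. The fence section sits inside the house frame, centred. The clearance to the nearest interior wall is 146 mm.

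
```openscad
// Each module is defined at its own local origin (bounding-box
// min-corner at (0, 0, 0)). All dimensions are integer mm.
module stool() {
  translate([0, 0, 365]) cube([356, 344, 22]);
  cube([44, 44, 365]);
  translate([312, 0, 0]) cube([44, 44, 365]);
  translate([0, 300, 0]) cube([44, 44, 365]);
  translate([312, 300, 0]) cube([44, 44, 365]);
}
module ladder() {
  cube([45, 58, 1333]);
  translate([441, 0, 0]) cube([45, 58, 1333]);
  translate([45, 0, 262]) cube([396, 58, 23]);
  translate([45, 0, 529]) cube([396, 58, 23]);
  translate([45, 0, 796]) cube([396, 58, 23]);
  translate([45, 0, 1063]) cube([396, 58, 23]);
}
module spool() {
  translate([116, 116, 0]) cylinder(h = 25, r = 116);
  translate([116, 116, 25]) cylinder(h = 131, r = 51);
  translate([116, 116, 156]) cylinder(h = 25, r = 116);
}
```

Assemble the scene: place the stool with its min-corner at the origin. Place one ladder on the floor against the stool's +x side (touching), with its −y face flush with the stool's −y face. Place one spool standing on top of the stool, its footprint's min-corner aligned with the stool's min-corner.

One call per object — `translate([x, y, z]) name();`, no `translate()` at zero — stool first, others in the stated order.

stool();
translate([356, 0, 0]) ladder();
translate([0, 0, 387]) spool();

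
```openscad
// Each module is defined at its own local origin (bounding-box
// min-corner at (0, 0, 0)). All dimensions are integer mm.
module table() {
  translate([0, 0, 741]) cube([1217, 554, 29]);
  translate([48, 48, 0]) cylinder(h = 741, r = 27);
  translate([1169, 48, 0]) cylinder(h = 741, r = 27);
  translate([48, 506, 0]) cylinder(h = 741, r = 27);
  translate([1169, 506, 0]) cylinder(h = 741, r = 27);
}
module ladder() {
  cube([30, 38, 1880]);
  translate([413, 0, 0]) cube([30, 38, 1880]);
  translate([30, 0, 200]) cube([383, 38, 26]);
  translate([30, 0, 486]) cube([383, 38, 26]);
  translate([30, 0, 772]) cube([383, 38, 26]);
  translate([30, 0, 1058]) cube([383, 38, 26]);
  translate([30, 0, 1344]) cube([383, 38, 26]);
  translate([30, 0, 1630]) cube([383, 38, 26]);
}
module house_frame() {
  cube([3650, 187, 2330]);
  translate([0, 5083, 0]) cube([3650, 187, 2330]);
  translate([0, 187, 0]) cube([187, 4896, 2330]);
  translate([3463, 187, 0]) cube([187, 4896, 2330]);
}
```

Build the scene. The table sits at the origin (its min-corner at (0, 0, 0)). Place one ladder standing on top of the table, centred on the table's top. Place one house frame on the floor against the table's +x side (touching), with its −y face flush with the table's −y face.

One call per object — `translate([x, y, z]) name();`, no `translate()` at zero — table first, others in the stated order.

table();
translate([387, 258, 770]) ladder();
translate([1217, 0, 0]) house_frame();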